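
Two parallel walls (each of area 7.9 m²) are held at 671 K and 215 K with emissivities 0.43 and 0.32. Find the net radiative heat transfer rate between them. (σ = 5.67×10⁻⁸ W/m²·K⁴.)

For two large parallel gray plates, q = σ(T₁⁴ − T₂⁴) / (1/ε₁ + 1/ε₂ − 1).
1/ε₁ + 1/ε₂ − 1 = 1/0.43 + 1/0.32 − 1 = 4.451.
T₁⁴ − T₂⁴ = 2.03×10^11 − 2.14×10^9 = 2.01×10^11 K⁴.
q = 5.67×10⁻⁸ × 2.01×10^11 / 4.451 = 2560 W/m².
Q = q·A = 2560 × 7.9 = 20200 W.

Q ≈ 20200 W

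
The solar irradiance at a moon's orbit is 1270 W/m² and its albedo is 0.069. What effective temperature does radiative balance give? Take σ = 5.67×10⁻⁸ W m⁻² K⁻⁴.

Power absorbed = (1−a)S·πR²; power emitted = 4πR²σT⁴. Equating and cancelling πR²:
T = ((1−a)S / 4σ)^(1/4) = (1180 / (4 × 5.67×10⁻⁸))^(1/4) = (5.21×10^9)^(1/4).
T = 269 K.

T ≈ 269 K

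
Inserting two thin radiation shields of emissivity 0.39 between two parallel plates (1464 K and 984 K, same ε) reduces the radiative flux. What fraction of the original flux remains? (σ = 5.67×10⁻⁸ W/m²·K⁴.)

ratio ≈ 0.333

With N identical shields there are N+1 = 3 gaps in series, each with the same radiative resistance, so the flux falls to 1/(N+1) of its unshielded value.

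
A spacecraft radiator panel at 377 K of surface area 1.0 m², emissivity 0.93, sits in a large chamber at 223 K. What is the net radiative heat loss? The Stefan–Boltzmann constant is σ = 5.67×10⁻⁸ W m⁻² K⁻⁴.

Q ≈ 935 W

Q = εσA(T⁴ − T_s⁴). T⁴ − T_s⁴ = (377)⁴ − (223)⁴ = 2.02×10^10 − 2.47×10^9 = 1.77×10^10 K⁴.
Q = 0.93 × 5.67×10⁻⁸ × 1.00 × 1.77×10^10 = 935 W.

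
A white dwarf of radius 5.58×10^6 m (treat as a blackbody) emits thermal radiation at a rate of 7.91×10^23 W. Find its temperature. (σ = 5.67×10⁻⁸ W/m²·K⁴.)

A = 4πr² = 4π × (5.58×10^6)² = 3.91×10^14 m².
From P = σAT⁴, T = (P / σA)^(1/4) = (7.91×10^23 / (5.67×10⁻⁸ × 3.91×10^14))^(1/4).
T = (3.57×10^16)^(1/4) = 13700 K.

T ≈ 13700 K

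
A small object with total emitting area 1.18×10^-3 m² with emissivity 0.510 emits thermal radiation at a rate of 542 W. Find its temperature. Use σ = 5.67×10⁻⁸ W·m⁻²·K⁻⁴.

From P = εσAT⁴, T = (P / εσA)^(1/4) = (542 / (0.510 × 5.67×10⁻⁸ × 1.18×10^-3))^(1/4).
T = (1.59×10^13)^(1/4) = 2000 K.

T ≈ 2000 K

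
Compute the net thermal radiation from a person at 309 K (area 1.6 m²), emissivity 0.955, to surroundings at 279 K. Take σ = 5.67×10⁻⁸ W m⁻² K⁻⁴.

Q ≈ 265 W

Q = εσA(T⁴ − T_s⁴). T⁴ − T_s⁴ = (309)⁴ − (279)⁴ = 9.12×10^9 − 6.06×10^9 = 3.06×10^9 K⁴.
Q = 0.955 × 5.67×10⁻⁸ × 1.60 × 3.06×10^9 = 265 W.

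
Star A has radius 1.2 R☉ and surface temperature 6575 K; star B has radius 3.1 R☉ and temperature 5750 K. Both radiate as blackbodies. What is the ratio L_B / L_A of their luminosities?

L_B/L_A ≈ 3.90

L = 4πR²σT⁴ ∝ R²T⁴, so L_B/L_A = (3.1/1.2)² × (5750/6575)⁴ = 6.67 × 0.585 = 3.90.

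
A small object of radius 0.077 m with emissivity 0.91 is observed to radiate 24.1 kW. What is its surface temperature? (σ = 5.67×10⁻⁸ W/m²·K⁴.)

A = 4πr² = 4π × (0.077)² = 0.0745 m².
From P = εσAT⁴, T = (P / εσA)^(1/4) = (24100 / (0.91 × 5.67×10⁻⁸ × 0.0745))^(1/4).
T = (6.27×10^12)^(1/4) = 1580 K.

T ≈ 1580 K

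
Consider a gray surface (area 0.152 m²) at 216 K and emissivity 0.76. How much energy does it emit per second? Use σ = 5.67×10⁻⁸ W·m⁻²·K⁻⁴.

P = εσAT⁴ = 0.76 × 5.67×10⁻⁸ × 0.152 × (216)⁴ = 0.76 × 5.67×10⁻⁸ × 0.152 × 2.18×10^9.
P = 14.3 W.

P ≈ 14.3 W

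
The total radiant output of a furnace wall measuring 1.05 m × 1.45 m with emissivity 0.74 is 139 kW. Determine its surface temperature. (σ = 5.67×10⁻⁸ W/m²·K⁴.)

T ≈ 1210 K

A = 1.05 × 1.45 = 1.52 m².
From P = εσAT⁴, T = (P / εσA)^(1/4) = (1.39×10^5 / (0.74 × 5.67×10⁻⁸ × 1.52))^(1/4).
T = (2.18×10^12)^(1/4) = 1210 K.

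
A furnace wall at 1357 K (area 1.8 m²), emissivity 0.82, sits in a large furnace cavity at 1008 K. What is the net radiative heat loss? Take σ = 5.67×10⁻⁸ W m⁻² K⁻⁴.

Q ≈ 1.97×10^5 W

Q = εσA(T⁴ − T_s⁴). T⁴ − T_s⁴ = (1357)⁴ − (1008)⁴ = 3.39×10^12 − 1.03×10^12 = 2.36×10^12 K⁴.
Q = 0.82 × 5.67×10⁻⁸ × 1.80 × 2.36×10^12 = 1.97×10^5 W.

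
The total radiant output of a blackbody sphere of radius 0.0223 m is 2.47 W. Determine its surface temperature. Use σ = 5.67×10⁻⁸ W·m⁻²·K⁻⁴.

T ≈ 289 K

A = 4πr² = 4π × (0.0223)² = 6.25×10^-3 m².
From P = σAT⁴, T = (P / σA)^(1/4) = (2.47 / (5.67×10⁻⁸ × 6.25×10^-3))^(1/4).
T = (6.97×10^9)^(1/4) = 289 K.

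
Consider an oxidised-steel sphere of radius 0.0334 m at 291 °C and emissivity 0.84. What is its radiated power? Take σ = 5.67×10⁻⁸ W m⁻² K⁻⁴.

A = 4πr² = 4π × (0.0334)² = 0.0140 m².
291 °C = 564 K.
Stefan–Boltzmann: P = εσAT⁴ = 0.84 × 5.67×10⁻⁸ × 0.0140 × (564)⁴ = 0.84 × 5.67×10⁻⁸ × 0.0140 × 1.01×10^11.
P = 67.6 W.

P ≈ 67.6 W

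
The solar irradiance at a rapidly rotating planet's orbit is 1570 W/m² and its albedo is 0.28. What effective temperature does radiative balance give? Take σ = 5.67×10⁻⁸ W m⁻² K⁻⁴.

T ≈ 266 K

Power absorbed = (1−a)S·πR²; power emitted = 4πR²σT⁴. Equating and cancelling πR²:
T = ((1−a)S / 4σ)^(1/4) = (1130 / (4 × 5.67×10⁻⁸))^(1/4) = (4.98×10^9)^(1/4).
T = 266 K.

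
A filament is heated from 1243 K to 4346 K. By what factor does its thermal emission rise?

ratio ≈ 149

P ∝ T⁴, so the ratio is (4346/1243)⁴ = (3.496)⁴ = 149.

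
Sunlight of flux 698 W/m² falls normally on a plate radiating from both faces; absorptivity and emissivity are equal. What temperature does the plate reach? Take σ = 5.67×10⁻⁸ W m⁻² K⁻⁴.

Absorbed flux αS = emitted flux 2εσT⁴ per unit area; with α = ε this gives T = (S/2σ)^(1/4).
T = (698 / (2 × 5.67×10⁻⁸))^(1/4) = (6.16×10^9)^(1/4).
T = 280 K.

T ≈ 280 K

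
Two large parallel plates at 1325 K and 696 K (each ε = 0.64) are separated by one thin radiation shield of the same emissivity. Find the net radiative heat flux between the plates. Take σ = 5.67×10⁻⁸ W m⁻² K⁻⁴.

q ≈ 38000 W/m²

Each of the 2 gaps contributes resistance (2/ε − 1) = 2/0.64 − 1 = 2.125; total = 4.250.
q = σ(T₁⁴ − T₂⁴) / 4.250 = 5.67×10⁻⁸ × 2.85×10^12 / 4.250 = 38000 W/m².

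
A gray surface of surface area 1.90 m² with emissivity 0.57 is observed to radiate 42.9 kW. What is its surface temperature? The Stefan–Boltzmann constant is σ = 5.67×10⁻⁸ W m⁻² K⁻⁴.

T ≈ 914 K

From P = εσAT⁴, T = (P / εσA)^(1/4) = (42900 / (0.57 × 5.67×10⁻⁸ × 1.90))^(1/4).
T = (6.99×10^11)^(1/4) = 914 K.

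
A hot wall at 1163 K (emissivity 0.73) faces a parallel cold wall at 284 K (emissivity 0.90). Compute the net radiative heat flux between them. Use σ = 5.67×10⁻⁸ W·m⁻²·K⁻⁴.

q ≈ 69800 W/m²

For two large parallel gray plates, q = σ(T₁⁴ − T₂⁴) / (1/ε₁ + 1/ε₂ − 1).
1/ε₁ + 1/ε₂ − 1 = 1/0.73 + 1/0.90 − 1 = 1.481.
T₁⁴ − T₂⁴ = 1.83×10^12 − 6.51×10^9 = 1.82×10^12 K⁴.
q = 5.67×10⁻⁸ × 1.82×10^12 / 1.481 = 69800 W/m².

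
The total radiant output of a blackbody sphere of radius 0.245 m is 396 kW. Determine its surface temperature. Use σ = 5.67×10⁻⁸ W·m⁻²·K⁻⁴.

A = 4πr² = 4π × (0.245)² = 0.754 m².
From P = σAT⁴, T = (P / σA)^(1/4) = (3.96×10^5 / (5.67×10⁻⁸ × 0.754))^(1/4).
T = (9.26×10^12)^(1/4) = 1740 K.

T ≈ 1740 K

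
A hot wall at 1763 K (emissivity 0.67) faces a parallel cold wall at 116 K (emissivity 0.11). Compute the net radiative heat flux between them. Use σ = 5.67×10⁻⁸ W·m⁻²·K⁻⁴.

q ≈ 57200 W/m²

For two large parallel gray plates, q = σ(T₁⁴ − T₂⁴) / (1/ε₁ + 1/ε₂ − 1).
1/ε₁ + 1/ε₂ − 1 = 1/0.67 + 1/0.11 − 1 = 9.583.
T₁⁴ − T₂⁴ = 9.66×10^12 − 1.81×10^8 = 9.66×10^12 K⁴.
q = 5.67×10⁻⁸ × 9.66×10^12 / 9.583 = 57200 W/m².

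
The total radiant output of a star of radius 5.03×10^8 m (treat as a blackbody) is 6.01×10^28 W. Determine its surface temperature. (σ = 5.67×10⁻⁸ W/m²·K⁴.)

T ≈ 24000 K

A = 4πr² = 4π × (5.03×10^8)² = 3.18×10^18 m².
From P = σAT⁴, T = (P / σA)^(1/4) = (6.01×10^28 / (5.67×10⁻⁸ × 3.18×10^18))^(1/4).
T = (3.33×10^17)^(1/4) = 24000 K.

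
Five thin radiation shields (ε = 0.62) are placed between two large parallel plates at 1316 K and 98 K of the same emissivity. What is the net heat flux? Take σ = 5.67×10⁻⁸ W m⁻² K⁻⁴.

q ≈ 12700 W/m²

Each of the 6 gaps contributes resistance (2/ε − 1) = 2/0.62 − 1 = 2.226; total = 13.35.
q = σ(T₁⁴ − T₂⁴) / 13.35 = 5.67×10⁻⁸ × 3.00×10^12 / 13.35 = 12700 W/m².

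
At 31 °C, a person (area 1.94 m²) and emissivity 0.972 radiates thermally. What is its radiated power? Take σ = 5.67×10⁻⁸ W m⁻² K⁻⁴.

P ≈ 913 W

31 °C = 304 K.
P = εσAT⁴ = 0.972 × 5.67×10⁻⁸ × 1.94 × (304)⁴ = 0.972 × 5.67×10⁻⁸ × 1.94 × 8.54×10^9.
P = 913 W.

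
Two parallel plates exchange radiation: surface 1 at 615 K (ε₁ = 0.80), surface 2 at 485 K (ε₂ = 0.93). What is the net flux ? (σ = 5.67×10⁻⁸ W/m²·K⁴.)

q ≈ 3750 W/m²

For two large parallel gray plates, q = σ(T₁⁴ − T₂⁴) / (1/ε₁ + 1/ε₂ − 1).
1/ε₁ + 1/ε₂ − 1 = 1/0.80 + 1/0.93 − 1 = 1.325.
T₁⁴ − T₂⁴ = 1.43×10^11 − 5.53×10^10 = 8.77×10^10 K⁴.
q = 5.67×10⁻⁸ × 8.77×10^10 / 1.325 = 3750 W/m².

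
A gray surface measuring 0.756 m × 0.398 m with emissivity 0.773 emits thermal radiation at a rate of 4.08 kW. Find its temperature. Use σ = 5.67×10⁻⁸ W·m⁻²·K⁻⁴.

T ≈ 746 K

A = 0.756 × 0.398 = 0.301 m².
From P = εσAT⁴, T = (P / εσA)^(1/4) = (4080 / (0.773 × 5.67×10⁻⁸ × 0.301))^(1/4).
T = (3.09×10^11)^(1/4) = 746 K.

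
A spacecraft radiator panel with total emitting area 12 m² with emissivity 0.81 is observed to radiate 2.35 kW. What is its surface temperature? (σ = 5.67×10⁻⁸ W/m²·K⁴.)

From P = εσAT⁴, T = (P / εσA)^(1/4) = (2350 / (0.81 × 5.67×10⁻⁸ × 12.0))^(1/4).
T = (4.26×10^9)^(1/4) = 256 K.

T ≈ 256 K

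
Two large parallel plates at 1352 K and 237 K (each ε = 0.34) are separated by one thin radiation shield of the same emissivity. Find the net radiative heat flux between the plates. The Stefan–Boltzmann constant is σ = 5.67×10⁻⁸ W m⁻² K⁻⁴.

q ≈ 19400 W/m²

Each of the 2 gaps contributes resistance (2/ε − 1) = 2/0.34 − 1 = 4.882; total = 9.765.
q = σ(T₁⁴ − T₂⁴) / 9.765 = 5.67×10⁻⁸ × 3.34×10^12 / 9.765 = 19400 W/m².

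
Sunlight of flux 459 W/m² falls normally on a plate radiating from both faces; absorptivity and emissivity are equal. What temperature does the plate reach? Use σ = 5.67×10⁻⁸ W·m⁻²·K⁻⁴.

Absorbed flux αS = emitted flux 2εσT⁴ per unit area; with α = ε this gives T = (S/2σ)^(1/4).
T = (459 / (2 × 5.67×10⁻⁸))^(1/4) = (4.05×10^9)^(1/4).
T = 252 K.

T ≈ 252 K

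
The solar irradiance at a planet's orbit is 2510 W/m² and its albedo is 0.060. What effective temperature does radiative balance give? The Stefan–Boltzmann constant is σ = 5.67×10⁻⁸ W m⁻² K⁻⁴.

Power absorbed = (1−a)S·πR²; power emitted = 4πR²σT⁴. Equating and cancelling πR²:
T = ((1−a)S / 4σ)^(1/4) = (2360 / (4 × 5.67×10⁻⁸))^(1/4) = (1.04×10^10)^(1/4).
T = 319 K.

T ≈ 319 K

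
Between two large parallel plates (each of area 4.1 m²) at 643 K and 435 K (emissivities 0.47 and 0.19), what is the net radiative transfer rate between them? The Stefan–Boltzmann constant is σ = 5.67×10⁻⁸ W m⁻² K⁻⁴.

For two large parallel gray plates, q = σ(T₁⁴ − T₂⁴) / (1/ε₁ + 1/ε₂ − 1).
1/ε₁ + 1/ε₂ − 1 = 1/0.47 + 1/0.19 − 1 = 6.391.
T₁⁴ − T₂⁴ = 1.71×10^11 − 3.58×10^10 = 1.35×10^11 K⁴.
q = 5.67×10⁻⁸ × 1.35×10^11 / 6.391 = 1200 W/m².
Q = q·A = 1200 × 4.1 = 4920 W.

Q ≈ 4920 W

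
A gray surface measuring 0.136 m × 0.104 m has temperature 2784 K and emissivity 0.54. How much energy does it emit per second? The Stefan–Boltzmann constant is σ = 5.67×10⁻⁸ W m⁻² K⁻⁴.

A = 0.136 × 0.104 = 0.0141 m².
P = εσAT⁴ = 0.54 × 5.67×10⁻⁸ × 0.0141 × (2784)⁴ = 0.54 × 5.67×10⁻⁸ × 0.0141 × 6.01×10^13.
P = 26000 W.

P ≈ 26000 W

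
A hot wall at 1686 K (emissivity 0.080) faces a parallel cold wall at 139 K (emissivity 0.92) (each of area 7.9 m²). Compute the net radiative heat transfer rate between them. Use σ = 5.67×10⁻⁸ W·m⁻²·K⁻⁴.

For two large parallel gray plates, q = σ(T₁⁴ − T₂⁴) / (1/ε₁ + 1/ε₂ − 1).
1/ε₁ + 1/ε₂ − 1 = 1/0.080 + 1/0.92 − 1 = 12.59.
T₁⁴ − T₂⁴ = 8.08×10^12 − 3.73×10^8 = 8.08×10^12 K⁴.
q = 5.67×10⁻⁸ × 8.08×10^12 / 12.59 = 36400 W/m².
Q = q·A = 36400 × 7.9 = 2.88×10^5 W.

Q ≈ 2.88×10^5 W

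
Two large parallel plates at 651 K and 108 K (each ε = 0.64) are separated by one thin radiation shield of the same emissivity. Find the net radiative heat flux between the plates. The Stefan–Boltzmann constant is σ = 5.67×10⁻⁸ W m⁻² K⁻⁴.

q ≈ 2390 W/m²

Each of the 2 gaps contributes resistance (2/ε − 1) = 2/0.64 − 1 = 2.125; total = 4.250.
q = σ(T₁⁴ − T₂⁴) / 4.250 = 5.67×10⁻⁸ × 1.79×10^11 / 4.250 = 2390 W/m².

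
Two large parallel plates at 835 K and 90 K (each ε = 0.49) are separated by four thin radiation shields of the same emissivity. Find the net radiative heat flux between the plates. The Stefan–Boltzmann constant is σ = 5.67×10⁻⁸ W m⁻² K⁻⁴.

Each of the 5 gaps contributes resistance (2/ε − 1) = 2/0.49 − 1 = 3.082; total = 15.41.
q = σ(T₁⁴ − T₂⁴) / 15.41 = 5.67×10⁻⁸ × 4.86×10^11 / 15.41 = 1790 W/m².

q ≈ 1790 W/m²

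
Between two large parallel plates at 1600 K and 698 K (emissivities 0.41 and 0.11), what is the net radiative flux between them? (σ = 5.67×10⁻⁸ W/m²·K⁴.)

q ≈ 34000 W/m²

For two large parallel gray plates, q = σ(T₁⁴ − T₂⁴) / (1/ε₁ + 1/ε₂ − 1).
1/ε₁ + 1/ε₂ − 1 = 1/0.41 + 1/0.11 − 1 = 10.53.
T₁⁴ − T₂⁴ = 6.55×10^12 − 2.37×10^11 = 6.32×10^12 K⁴.
q = 5.67×10⁻⁸ × 6.32×10^12 / 10.53 = 34000 W/m².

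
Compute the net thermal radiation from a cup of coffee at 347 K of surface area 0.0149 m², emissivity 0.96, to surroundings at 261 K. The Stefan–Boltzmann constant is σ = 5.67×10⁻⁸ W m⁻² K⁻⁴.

Q = εσA(T⁴ − T_s⁴). T⁴ − T_s⁴ = (347)⁴ − (261)⁴ = 1.45×10^10 − 4.64×10^9 = 9.86×10^9 K⁴.
Q = 0.96 × 5.67×10⁻⁸ × 0.0149 × 9.86×10^9 = 8.00 W.

Q ≈ 8.00 W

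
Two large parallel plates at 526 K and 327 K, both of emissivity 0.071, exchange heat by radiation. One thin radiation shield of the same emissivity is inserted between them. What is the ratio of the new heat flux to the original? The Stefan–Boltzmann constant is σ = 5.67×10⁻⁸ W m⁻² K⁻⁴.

With N identical shields there are N+1 = 2 gaps in series, each with the same radiative resistance, so the flux falls to 1/(N+1) of its unshielded value.

ratio ≈ 0.500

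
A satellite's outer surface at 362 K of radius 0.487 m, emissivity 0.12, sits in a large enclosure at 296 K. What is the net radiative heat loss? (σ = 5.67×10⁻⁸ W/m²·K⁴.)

Q ≈ 193 W

A = 4πr² = 4π × (0.487)² = 2.98 m².
Q = εσA(T⁴ − T_s⁴). T⁴ − T_s⁴ = (362)⁴ − (296)⁴ = 1.72×10^10 − 7.68×10^9 = 9.50×10^9 K⁴.
Q = 0.12 × 5.67×10⁻⁸ × 2.98 × 9.50×10^9 = 193 W.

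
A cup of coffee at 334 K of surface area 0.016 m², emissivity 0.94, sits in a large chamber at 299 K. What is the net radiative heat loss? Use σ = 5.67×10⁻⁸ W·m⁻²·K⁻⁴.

Q = εσA(T⁴ − T_s⁴). T⁴ − T_s⁴ = (334)⁴ − (299)⁴ = 1.24×10^10 − 7.99×10^9 = 4.45×10^9 K⁴.
Q = 0.94 × 5.67×10⁻⁸ × 0.0160 × 4.45×10^9 = 3.80 W.

Q ≈ 3.80 W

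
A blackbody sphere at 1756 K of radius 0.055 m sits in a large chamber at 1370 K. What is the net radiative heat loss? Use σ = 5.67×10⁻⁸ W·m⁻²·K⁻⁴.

A = 4πr² = 4π × (0.055)² = 0.0380 m².
Q = σA(T⁴ − T_s⁴). T⁴ − T_s⁴ = (1756)⁴ − (1370)⁴ = 9.51×10^12 − 3.52×10^12 = 5.99×10^12 K⁴.
Q = 5.67×10⁻⁸ × 0.0380 × 5.99×10^12 = 12900 W.

Q ≈ 12900 W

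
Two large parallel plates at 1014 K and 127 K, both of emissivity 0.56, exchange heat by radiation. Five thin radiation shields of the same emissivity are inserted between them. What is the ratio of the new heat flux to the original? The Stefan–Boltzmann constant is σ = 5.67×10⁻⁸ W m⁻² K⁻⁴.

With N identical shields there are N+1 = 6 gaps in series, each with the same radiative resistance, so the flux falls to 1/(N+1) of its unshielded value.

ratio ≈ 0.167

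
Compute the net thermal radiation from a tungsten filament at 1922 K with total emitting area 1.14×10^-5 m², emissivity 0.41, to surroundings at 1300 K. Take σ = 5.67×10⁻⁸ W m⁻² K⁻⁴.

Q = εσA(T⁴ − T_s⁴). T⁴ − T_s⁴ = (1922)⁴ − (1300)⁴ = 1.36×10^13 − 2.86×10^12 = 1.08×10^13 K⁴.
Q = 0.41 × 5.67×10⁻⁸ × 1.14×10^-5 × 1.08×10^13 = 2.86 W.

Q ≈ 2.86 W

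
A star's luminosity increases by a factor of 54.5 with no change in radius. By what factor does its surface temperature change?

factor ≈ 2.72

P ∝ T⁴ ⇒ T ∝ P^(1/4), so T scales by (54.5)^(1/4) = 2.72.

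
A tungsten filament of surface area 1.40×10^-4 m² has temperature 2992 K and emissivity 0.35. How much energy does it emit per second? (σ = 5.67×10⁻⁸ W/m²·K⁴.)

P ≈ 223 W

P = εσAT⁴ = 0.35 × 5.67×10⁻⁸ × 1.40×10^-4 × (2992)⁴ = 0.35 × 5.67×10⁻⁸ × 1.40×10^-4 × 8.01×10^13.
P = 223 W.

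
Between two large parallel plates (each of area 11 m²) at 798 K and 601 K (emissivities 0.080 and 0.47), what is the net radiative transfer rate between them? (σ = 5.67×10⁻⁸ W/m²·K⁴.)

For two large parallel gray plates, q = σ(T₁⁴ − T₂⁴) / (1/ε₁ + 1/ε₂ − 1).
1/ε₁ + 1/ε₂ − 1 = 1/0.080 + 1/0.47 − 1 = 13.63.
T₁⁴ − T₂⁴ = 4.06×10^11 − 1.30×10^11 = 2.75×10^11 K⁴.
q = 5.67×10⁻⁸ × 2.75×10^11 / 13.63 = 1140 W/m².
Q = q·A = 1140 × 11 = 12600 W.

Q ≈ 12600 W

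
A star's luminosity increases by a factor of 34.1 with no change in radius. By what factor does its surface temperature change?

factor ≈ 2.42

P ∝ T⁴ ⇒ T ∝ P^(1/4), so T scales by (34.1)^(1/4) = 2.42.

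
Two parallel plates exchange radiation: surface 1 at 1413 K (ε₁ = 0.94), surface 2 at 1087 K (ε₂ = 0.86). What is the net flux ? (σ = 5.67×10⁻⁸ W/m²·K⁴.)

For two large parallel gray plates, q = σ(T₁⁴ − T₂⁴) / (1/ε₁ + 1/ε₂ − 1).
1/ε₁ + 1/ε₂ − 1 = 1/0.94 + 1/0.86 − 1 = 1.227.
T₁⁴ − T₂⁴ = 3.99×10^12 − 1.40×10^12 = 2.59×10^12 K⁴.
q = 5.67×10⁻⁸ × 2.59×10^12 / 1.227 = 1.20×10^5 W/m².

q ≈ 1.20×10^5 W/m²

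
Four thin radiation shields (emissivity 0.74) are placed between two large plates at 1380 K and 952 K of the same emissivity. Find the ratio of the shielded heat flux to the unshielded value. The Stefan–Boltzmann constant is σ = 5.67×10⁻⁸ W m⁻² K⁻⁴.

With N identical shields there are N+1 = 5 gaps in series, each with the same radiative resistance, so the flux falls to 1/(N+1) of its unshielded value.

ratio ≈ 0.200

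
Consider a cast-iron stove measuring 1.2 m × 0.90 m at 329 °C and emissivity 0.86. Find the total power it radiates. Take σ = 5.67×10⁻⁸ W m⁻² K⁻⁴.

A = 1.2 × 0.90 = 1.08 m².
329 °C = 602 K.
P = εσAT⁴ = 0.86 × 5.67×10⁻⁸ × 1.08 × (602)⁴ = 0.86 × 5.67×10⁻⁸ × 1.08 × 1.31×10^11.
P = 6920 W.

P ≈ 6920 W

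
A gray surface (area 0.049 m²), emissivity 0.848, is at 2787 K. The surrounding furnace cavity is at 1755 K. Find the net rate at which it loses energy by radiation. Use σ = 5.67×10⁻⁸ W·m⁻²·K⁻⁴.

Q = εσA(T⁴ − T_s⁴). T⁴ − T_s⁴ = (2787)⁴ − (1755)⁴ = 6.03×10^13 − 9.49×10^12 = 5.08×10^13 K⁴.
Q = 0.848 × 5.67×10⁻⁸ × 0.0490 × 5.08×10^13 = 1.20×10^5 W.

Q ≈ 1.20×10^5 W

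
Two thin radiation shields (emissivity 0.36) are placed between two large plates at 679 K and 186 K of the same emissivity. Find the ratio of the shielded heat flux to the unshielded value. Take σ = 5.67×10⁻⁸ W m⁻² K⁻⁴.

ratio ≈ 0.333

With N identical shields there are N+1 = 3 gaps in series, each with the same radiative resistance, so the flux falls to 1/(N+1) of its unshielded value.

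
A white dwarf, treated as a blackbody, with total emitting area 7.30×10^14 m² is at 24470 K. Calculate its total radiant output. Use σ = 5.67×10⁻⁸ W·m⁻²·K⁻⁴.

P ≈ 1.48×10^25 W

P = σAT⁴ = 5.67×10⁻⁸ × 7.30×10^14 × (24470)⁴ = 5.67×10⁻⁸ × 7.30×10^14 × 3.59×10^17.
P = 1.48×10^25 W.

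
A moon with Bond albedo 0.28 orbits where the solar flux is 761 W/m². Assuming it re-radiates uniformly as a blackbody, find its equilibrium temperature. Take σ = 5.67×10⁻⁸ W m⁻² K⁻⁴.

T ≈ 222 K

Power absorbed = (1−a)S·πR²; power emitted = 4πR²σT⁴. Equating and cancelling πR²:
T = ((1−a)S / 4σ)^(1/4) = (548 / (4 × 5.67×10⁻⁸))^(1/4) = (2.42×10^9)^(1/4).
T = 222 K.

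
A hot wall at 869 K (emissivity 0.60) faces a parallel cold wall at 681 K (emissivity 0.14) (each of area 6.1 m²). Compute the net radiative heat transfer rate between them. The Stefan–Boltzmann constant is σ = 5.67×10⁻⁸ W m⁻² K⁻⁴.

For two large parallel gray plates, q = σ(T₁⁴ − T₂⁴) / (1/ε₁ + 1/ε₂ − 1).
1/ε₁ + 1/ε₂ − 1 = 1/0.60 + 1/0.14 − 1 = 7.810.
T₁⁴ − T₂⁴ = 5.70×10^11 − 2.15×10^11 = 3.55×10^11 K⁴.
q = 5.67×10⁻⁸ × 3.55×10^11 / 7.810 = 2580 W/m².
Q = q·A = 2580 × 6.1 = 15700 W.

Q ≈ 15700 W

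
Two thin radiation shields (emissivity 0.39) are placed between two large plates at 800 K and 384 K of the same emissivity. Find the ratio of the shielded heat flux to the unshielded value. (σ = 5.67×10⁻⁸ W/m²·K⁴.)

ratio ≈ 0.333

With N identical shields there are N+1 = 3 gaps in series, each with the same radiative resistance, so the flux falls to 1/(N+1) of its unshielded value.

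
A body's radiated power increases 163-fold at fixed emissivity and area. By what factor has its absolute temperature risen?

P ∝ T⁴ ⇒ T ∝ P^(1/4), so T scales by (163)^(1/4) = 3.57.

factor ≈ 3.57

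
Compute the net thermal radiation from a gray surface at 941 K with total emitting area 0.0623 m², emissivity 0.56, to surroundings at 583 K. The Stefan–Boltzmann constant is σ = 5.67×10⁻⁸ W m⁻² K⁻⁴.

Q ≈ 1320 W

Q = εσA(T⁴ − T_s⁴). T⁴ − T_s⁴ = (941)⁴ − (583)⁴ = 7.84×10^11 − 1.16×10^11 = 6.69×10^11 K⁴.
Q = 0.56 × 5.67×10⁻⁸ × 0.0623 × 6.69×10^11 = 1320 W.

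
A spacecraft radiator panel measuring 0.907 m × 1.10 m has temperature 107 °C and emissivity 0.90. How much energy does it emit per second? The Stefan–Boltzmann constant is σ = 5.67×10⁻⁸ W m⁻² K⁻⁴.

A = 0.907 × 1.10 = 0.998 m².
107 °C = 380 K.
Stefan–Boltzmann: P = εσAT⁴ = 0.90 × 5.67×10⁻⁸ × 0.998 × (380)⁴ = 0.90 × 5.67×10⁻⁸ × 0.998 × 2.09×10^10.
P = 1060 W.

P ≈ 1060 W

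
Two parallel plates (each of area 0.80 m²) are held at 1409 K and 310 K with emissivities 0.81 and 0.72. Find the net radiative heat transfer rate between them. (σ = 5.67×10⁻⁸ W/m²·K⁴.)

Q ≈ 1.10×10^5 W

For two large parallel gray plates, q = σ(T₁⁴ − T₂⁴) / (1/ε₁ + 1/ε₂ − 1).
1/ε₁ + 1/ε₂ − 1 = 1/0.81 + 1/0.72 − 1 = 1.623.
T₁⁴ − T₂⁴ = 3.94×10^12 − 9.24×10^9 = 3.93×10^12 K⁴.
q = 5.67×10⁻⁸ × 3.93×10^12 / 1.623 = 1.37×10^5 W/m².
Q = q·A = 1.37×10^5 × 0.80 = 1.10×10^5 W.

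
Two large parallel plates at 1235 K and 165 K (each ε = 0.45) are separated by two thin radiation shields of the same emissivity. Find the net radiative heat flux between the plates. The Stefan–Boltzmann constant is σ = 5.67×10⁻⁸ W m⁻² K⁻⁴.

Each of the 3 gaps contributes resistance (2/ε − 1) = 2/0.45 − 1 = 3.444; total = 10.33.
q = σ(T₁⁴ − T₂⁴) / 10.33 = 5.67×10⁻⁸ × 2.33×10^12 / 10.33 = 12800 W/m².

q ≈ 12800 W/m²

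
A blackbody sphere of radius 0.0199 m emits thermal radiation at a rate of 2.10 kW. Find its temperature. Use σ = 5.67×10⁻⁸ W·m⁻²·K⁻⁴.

A = 4πr² = 4π × (0.0199)² = 4.98×10^-3 m².
From P = σAT⁴, T = (P / σA)^(1/4) = (2100 / (5.67×10⁻⁸ × 4.98×10^-3))^(1/4).
T = (7.44×10^12)^(1/4) = 1650 K.

T ≈ 1650 K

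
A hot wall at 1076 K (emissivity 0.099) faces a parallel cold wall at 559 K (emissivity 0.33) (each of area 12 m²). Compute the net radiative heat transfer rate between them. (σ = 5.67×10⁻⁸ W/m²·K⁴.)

Q ≈ 69700 W

For two large parallel gray plates, q = σ(T₁⁴ − T₂⁴) / (1/ε₁ + 1/ε₂ − 1).
1/ε₁ + 1/ε₂ − 1 = 1/0.099 + 1/0.33 − 1 = 12.13.
T₁⁴ − T₂⁴ = 1.34×10^12 − 9.76×10^10 = 1.24×10^12 K⁴.
q = 5.67×10⁻⁸ × 1.24×10^12 / 12.13 = 5810 W/m².
Q = q·A = 5810 × 12 = 69700 W.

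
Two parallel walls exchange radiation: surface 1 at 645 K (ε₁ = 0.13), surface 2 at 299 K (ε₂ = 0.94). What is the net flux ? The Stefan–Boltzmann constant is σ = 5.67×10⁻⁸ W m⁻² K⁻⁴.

q ≈ 1210 W/m²

For two large parallel gray plates, q = σ(T₁⁴ − T₂⁴) / (1/ε₁ + 1/ε₂ − 1).
1/ε₁ + 1/ε₂ − 1 = 1/0.13 + 1/0.94 − 1 = 7.756.
T₁⁴ − T₂⁴ = 1.73×10^11 − 7.99×10^9 = 1.65×10^11 K⁴.
q = 5.67×10⁻⁸ × 1.65×10^11 / 7.756 = 1210 W/m².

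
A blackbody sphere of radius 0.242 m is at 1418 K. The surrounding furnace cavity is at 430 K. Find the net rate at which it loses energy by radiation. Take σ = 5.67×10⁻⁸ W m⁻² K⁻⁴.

A = 4πr² = 4π × (0.242)² = 0.736 m².
Q = σA(T⁴ − T_s⁴). T⁴ − T_s⁴ = (1418)⁴ − (430)⁴ = 4.04×10^12 − 3.42×10^10 = 4.01×10^12 K⁴.
Q = 5.67×10⁻⁸ × 0.736 × 4.01×10^12 = 1.67×10^5 W.

Q ≈ 1.67×10^5 W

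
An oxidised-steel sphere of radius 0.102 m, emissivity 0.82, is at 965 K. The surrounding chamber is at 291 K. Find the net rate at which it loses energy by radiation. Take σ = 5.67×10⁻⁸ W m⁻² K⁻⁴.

A = 4πr² = 4π × (0.102)² = 0.131 m².
Q = εσA(T⁴ − T_s⁴). T⁴ − T_s⁴ = (965)⁴ − (291)⁴ = 8.67×10^11 − 7.17×10^9 = 8.60×10^11 K⁴.
Q = 0.82 × 5.67×10⁻⁸ × 0.131 × 8.60×10^11 = 5230 W.

Q ≈ 5230 W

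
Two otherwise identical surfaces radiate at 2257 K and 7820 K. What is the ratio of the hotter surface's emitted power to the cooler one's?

ratio ≈ 144

P ∝ T⁴, so the ratio is (7820/2257)⁴ = (3.465)⁴ = 144.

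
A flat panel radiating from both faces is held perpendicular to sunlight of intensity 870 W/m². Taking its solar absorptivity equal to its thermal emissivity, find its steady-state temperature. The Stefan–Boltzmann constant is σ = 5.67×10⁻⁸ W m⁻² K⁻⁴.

T ≈ 296 K

Absorbed flux αS = emitted flux 2εσT⁴ per unit area; with α = ε this gives T = (S/2σ)^(1/4).
T = (870 / (2 × 5.67×10⁻⁸))^(1/4) = (7.67×10^9)^(1/4).
T = 296 K.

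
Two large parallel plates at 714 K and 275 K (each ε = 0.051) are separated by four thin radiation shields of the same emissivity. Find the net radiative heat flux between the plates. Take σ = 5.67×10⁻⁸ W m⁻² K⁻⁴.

q ≈ 75.4 W/m²

Each of the 5 gaps contributes resistance (2/ε − 1) = 2/0.051 − 1 = 38.22; total = 191.1.
q = σ(T₁⁴ − T₂⁴) / 191.1 = 5.67×10⁻⁸ × 2.54×10^11 / 191.1 = 75.4 W/m².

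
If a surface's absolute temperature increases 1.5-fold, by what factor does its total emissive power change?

P ∝ T⁴, so the power scales as (1.5)⁴ = 5.06.

factor ≈ 5.06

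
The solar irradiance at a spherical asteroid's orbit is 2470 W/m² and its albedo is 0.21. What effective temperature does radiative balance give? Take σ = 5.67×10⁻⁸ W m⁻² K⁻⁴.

T ≈ 305 K

Power absorbed = (1−a)S·πR²; power emitted = 4πR²σT⁴. Equating and cancelling πR²:
T = ((1−a)S / 4σ)^(1/4) = (1950 / (4 × 5.67×10⁻⁸))^(1/4) = (8.60×10^9)^(1/4).
T = 305 K.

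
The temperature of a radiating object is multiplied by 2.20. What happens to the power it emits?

factor ≈ 23.4

P ∝ T⁴, so the power scales as (2.20)⁴ = 23.4.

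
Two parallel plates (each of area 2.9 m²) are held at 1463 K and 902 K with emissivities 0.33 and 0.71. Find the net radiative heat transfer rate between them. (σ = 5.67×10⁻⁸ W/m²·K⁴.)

Q ≈ 1.87×10^5 W

For two large parallel gray plates, q = σ(T₁⁴ − T₂⁴) / (1/ε₁ + 1/ε₂ − 1).
1/ε₁ + 1/ε₂ − 1 = 1/0.33 + 1/0.71 − 1 = 3.439.
T₁⁴ − T₂⁴ = 4.58×10^12 − 6.62×10^11 = 3.92×10^12 K⁴.
q = 5.67×10⁻⁸ × 3.92×10^12 / 3.439 = 64600 W/m².
Q = q·A = 64600 × 2.9 = 1.87×10^5 W.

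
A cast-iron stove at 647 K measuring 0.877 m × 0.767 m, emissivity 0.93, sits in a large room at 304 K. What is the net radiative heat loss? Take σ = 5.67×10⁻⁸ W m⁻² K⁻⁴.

A = 0.877 × 0.767 = 0.673 m².
Q = εσA(T⁴ − T_s⁴). T⁴ − T_s⁴ = (647)⁴ − (304)⁴ = 1.75×10^11 − 8.54×10^9 = 1.67×10^11 K⁴.
Q = 0.93 × 5.67×10⁻⁸ × 0.673 × 1.67×10^11 = 5910 W.

Q ≈ 5910 W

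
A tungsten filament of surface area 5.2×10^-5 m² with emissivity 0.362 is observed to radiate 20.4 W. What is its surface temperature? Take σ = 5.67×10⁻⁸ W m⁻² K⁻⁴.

From P = εσAT⁴, T = (P / εσA)^(1/4) = (20.4 / (0.362 × 5.67×10⁻⁸ × 5.20×10^-5))^(1/4).
T = (1.91×10^13)^(1/4) = 2090 K.

T ≈ 2090 K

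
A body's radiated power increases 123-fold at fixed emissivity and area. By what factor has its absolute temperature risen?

factor ≈ 3.33

P ∝ T⁴ ⇒ T ∝ P^(1/4), so T scales by (123)^(1/4) = 3.33.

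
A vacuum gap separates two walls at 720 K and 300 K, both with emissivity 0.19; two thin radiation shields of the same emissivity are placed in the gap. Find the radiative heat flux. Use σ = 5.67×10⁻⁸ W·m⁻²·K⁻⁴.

q ≈ 517 W/m²

Each of the 3 gaps contributes resistance (2/ε − 1) = 2/0.19 − 1 = 9.526; total = 28.58.
q = σ(T₁⁴ − T₂⁴) / 28.58 = 5.67×10⁻⁸ × 2.61×10^11 / 28.58 = 517 W/m².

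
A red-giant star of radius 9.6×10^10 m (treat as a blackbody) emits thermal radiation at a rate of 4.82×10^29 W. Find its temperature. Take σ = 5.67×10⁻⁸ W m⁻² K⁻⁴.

A = 4πr² = 4π × (9.6×10^10)² = 1.16×10^23 m².
From P = σAT⁴, T = (P / σA)^(1/4) = (4.82×10^29 / (5.67×10⁻⁸ × 1.16×10^23))^(1/4).
T = (7.34×10^13)^(1/4) = 2930 K.

T ≈ 2930 K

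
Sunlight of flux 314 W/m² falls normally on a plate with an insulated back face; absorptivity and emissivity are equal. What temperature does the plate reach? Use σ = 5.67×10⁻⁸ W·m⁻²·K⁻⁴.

T ≈ 273 K

Absorbed flux αS = emitted flux εσT⁴ (one radiating face); with α = ε, T = (S/σ)^(1/4).
T = (314 / 5.67×10⁻⁸)^(1/4) = (5.54×10^9)^(1/4).
T = 273 K.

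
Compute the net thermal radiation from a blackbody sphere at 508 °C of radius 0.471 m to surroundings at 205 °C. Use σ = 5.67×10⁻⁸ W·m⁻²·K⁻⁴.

A = 4πr² = 4π × (0.471)² = 2.79 m².
Convert: 508 °C = 781 K; 205 °C = 478 K.
Q = σA(T⁴ − T_s⁴). T⁴ − T_s⁴ = (781)⁴ − (478)⁴ = 3.72×10^11 − 5.22×10^10 = 3.20×10^11 K⁴.
Q = 5.67×10⁻⁸ × 2.79 × 3.20×10^11 = 50600 W.

Q ≈ 50600 W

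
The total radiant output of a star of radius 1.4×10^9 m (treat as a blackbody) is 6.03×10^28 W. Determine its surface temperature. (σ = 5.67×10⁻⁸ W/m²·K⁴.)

T ≈ 14400 K

A = 4πr² = 4π × (1.4×10^9)² = 2.46×10^19 m².
From P = σAT⁴, T = (P / σA)^(1/4) = (6.03×10^28 / (5.67×10⁻⁸ × 2.46×10^19))^(1/4).
T = (4.32×10^16)^(1/4) = 14400 K.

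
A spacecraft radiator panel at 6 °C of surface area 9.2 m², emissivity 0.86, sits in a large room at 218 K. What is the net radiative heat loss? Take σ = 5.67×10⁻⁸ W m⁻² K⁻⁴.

Convert: 6 °C = 279 K.
Q = εσA(T⁴ − T_s⁴). T⁴ − T_s⁴ = (279)⁴ − (218)⁴ = 6.06×10^9 − 2.26×10^9 = 3.80×10^9 K⁴.
Q = 0.86 × 5.67×10⁻⁸ × 9.20 × 3.80×10^9 = 1710 W.

Q ≈ 1710 W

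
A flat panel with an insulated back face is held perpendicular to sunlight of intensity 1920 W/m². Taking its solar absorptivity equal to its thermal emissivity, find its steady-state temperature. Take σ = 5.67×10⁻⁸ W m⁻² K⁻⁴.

T ≈ 429 K

Absorbed flux αS = emitted flux εσT⁴ (one radiating face); with α = ε, T = (S/σ)^(1/4).
T = (1920 / 5.67×10⁻⁸)^(1/4) = (3.39×10^10)^(1/4).
T = 429 K.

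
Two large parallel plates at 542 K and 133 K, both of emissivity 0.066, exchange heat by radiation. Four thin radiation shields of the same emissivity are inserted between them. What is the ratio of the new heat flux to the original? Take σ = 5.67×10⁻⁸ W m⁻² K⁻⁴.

With N identical shields there are N+1 = 5 gaps in series, each with the same radiative resistance, so the flux falls to 1/(N+1) of its unshielded value.

ratio ≈ 0.200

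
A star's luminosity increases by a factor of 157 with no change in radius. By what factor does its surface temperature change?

factor ≈ 3.54

P ∝ T⁴ ⇒ T ∝ P^(1/4), so T scales by (157)^(1/4) = 3.54.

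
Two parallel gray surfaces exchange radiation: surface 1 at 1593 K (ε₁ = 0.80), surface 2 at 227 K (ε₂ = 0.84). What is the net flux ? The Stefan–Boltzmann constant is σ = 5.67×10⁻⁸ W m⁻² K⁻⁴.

For two large parallel gray plates, q = σ(T₁⁴ − T₂⁴) / (1/ε₁ + 1/ε₂ − 1).
1/ε₁ + 1/ε₂ − 1 = 1/0.80 + 1/0.84 − 1 = 1.440.
T₁⁴ − T₂⁴ = 6.44×10^12 − 2.66×10^9 = 6.44×10^12 K⁴.
q = 5.67×10⁻⁸ × 6.44×10^12 / 1.440 = 2.53×10^5 W/m².

q ≈ 2.53×10^5 W/m²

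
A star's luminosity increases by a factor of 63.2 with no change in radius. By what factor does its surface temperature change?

P ∝ T⁴ ⇒ T ∝ P^(1/4), so T scales by (63.2)^(1/4) = 2.82.

factor ≈ 2.82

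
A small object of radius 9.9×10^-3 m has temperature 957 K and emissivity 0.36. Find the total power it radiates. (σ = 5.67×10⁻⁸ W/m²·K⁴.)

A = 4πr² = 4π × (9.9×10^-3)² = 1.23×10^-3 m².
P = εσAT⁴ = 0.36 × 5.67×10⁻⁸ × 1.23×10^-3 × (957)⁴ = 0.36 × 5.67×10⁻⁸ × 1.23×10^-3 × 8.39×10^11.
P = 21.1 W.

P ≈ 21.1 W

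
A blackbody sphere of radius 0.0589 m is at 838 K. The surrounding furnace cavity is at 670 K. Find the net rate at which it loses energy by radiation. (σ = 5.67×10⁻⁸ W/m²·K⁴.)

Q ≈ 721 W

A = 4πr² = 4π × (0.0589)² = 0.0436 m².
Q = σA(T⁴ − T_s⁴). T⁴ − T_s⁴ = (838)⁴ − (670)⁴ = 4.93×10^11 − 2.02×10^11 = 2.92×10^11 K⁴.
Q = 5.67×10⁻⁸ × 0.0436 × 2.92×10^11 = 721 W.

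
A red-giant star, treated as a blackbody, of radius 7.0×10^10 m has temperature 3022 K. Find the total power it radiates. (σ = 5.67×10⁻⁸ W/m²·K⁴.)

P ≈ 2.91×10^29 W

A = 4πr² = 4π × (7.0×10^10)² = 6.16×10^22 m².
P = σAT⁴ = 5.67×10⁻⁸ × 6.16×10^22 × (3022)⁴ = 5.67×10⁻⁸ × 6.16×10^22 × 8.34×10^13.
P = 2.91×10^29 W.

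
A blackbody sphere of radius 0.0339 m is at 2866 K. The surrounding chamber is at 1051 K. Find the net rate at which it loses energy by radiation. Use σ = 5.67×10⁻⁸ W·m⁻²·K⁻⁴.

A = 4πr² = 4π × (0.0339)² = 0.0144 m².
Q = σA(T⁴ − T_s⁴). T⁴ − T_s⁴ = (2866)⁴ − (1051)⁴ = 6.75×10^13 − 1.22×10^12 = 6.62×10^13 K⁴.
Q = 5.67×10⁻⁸ × 0.0144 × 6.62×10^13 = 54200 W.

Q ≈ 54200 W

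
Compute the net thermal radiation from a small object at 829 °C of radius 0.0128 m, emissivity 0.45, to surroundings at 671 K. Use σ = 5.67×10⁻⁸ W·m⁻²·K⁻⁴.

A = 4πr² = 4π × (0.0128)² = 2.06×10^-3 m².
Convert: 829 °C = 1102 K.
Q = εσA(T⁴ − T_s⁴). T⁴ − T_s⁴ = (1102)⁴ − (671)⁴ = 1.47×10^12 − 2.03×10^11 = 1.27×10^12 K⁴.
Q = 0.45 × 5.67×10⁻⁸ × 2.06×10^-3 × 1.27×10^12 = 66.8 W.

Q ≈ 66.8 W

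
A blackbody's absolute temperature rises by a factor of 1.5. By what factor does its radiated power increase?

P ∝ T⁴, so the power scales as (1.5)⁴ = 5.06.

factor ≈ 5.06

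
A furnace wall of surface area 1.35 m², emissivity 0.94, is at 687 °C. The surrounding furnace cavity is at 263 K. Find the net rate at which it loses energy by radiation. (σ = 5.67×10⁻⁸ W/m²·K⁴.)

Q ≈ 60800 W

Convert: 687 °C = 960 K.
Q = εσA(T⁴ − T_s⁴). T⁴ − T_s⁴ = (960)⁴ − (263)⁴ = 8.49×10^11 − 4.78×10^9 = 8.45×10^11 K⁴.
Q = 0.94 × 5.67×10⁻⁸ × 1.35 × 8.45×10^11 = 60800 W.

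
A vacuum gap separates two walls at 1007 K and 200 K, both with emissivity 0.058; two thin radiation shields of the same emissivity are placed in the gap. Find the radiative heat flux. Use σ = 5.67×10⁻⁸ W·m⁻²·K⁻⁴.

Each of the 3 gaps contributes resistance (2/ε − 1) = 2/0.058 − 1 = 33.48; total = 100.4.
q = σ(T₁⁴ − T₂⁴) / 100.4 = 5.67×10⁻⁸ × 1.03×10^12 / 100.4 = 580 W/m².

q ≈ 580 W/m²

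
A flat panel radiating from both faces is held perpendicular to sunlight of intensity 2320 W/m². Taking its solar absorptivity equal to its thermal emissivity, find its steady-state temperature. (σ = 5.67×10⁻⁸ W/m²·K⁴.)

T ≈ 378 K

Absorbed flux αS = emitted flux 2εσT⁴ per unit area; with α = ε this gives T = (S/2σ)^(1/4).
T = (2320 / (2 × 5.67×10⁻⁸))^(1/4) = (2.05×10^10)^(1/4).
T = 378 K.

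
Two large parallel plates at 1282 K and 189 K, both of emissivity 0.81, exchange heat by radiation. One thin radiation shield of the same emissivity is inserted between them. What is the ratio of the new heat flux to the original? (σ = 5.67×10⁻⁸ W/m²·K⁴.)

ratio ≈ 0.500

With N identical shields there are N+1 = 2 gaps in series, each with the same radiative resistance, so the flux falls to 1/(N+1) of its unshielded value.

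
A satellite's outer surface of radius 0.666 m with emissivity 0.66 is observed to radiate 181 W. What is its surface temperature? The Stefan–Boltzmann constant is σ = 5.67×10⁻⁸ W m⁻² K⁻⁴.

A = 4πr² = 4π × (0.666)² = 5.57 m².
From P = εσAT⁴, T = (P / εσA)^(1/4) = (181 / (0.66 × 5.67×10⁻⁸ × 5.57))^(1/4).
T = (8.68×10^8)^(1/4) = 172 K.

T ≈ 172 K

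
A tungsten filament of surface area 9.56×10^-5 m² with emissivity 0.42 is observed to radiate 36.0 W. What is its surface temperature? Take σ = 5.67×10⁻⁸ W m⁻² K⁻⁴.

T ≈ 1990 K

From P = εσAT⁴, T = (P / εσA)^(1/4) = (36.0 / (0.42 × 5.67×10⁻⁸ × 9.56×10^-5))^(1/4).
T = (1.58×10^13)^(1/4) = 1990 K.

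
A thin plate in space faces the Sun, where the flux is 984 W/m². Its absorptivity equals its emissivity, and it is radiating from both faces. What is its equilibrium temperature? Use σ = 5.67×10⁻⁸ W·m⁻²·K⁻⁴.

Absorbed flux αS = emitted flux 2εσT⁴ per unit area; with α = ε this gives T = (S/2σ)^(1/4).
T = (984 / (2 × 5.67×10⁻⁸))^(1/4) = (8.68×10^9)^(1/4).
T = 305 K.

T ≈ 305 K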